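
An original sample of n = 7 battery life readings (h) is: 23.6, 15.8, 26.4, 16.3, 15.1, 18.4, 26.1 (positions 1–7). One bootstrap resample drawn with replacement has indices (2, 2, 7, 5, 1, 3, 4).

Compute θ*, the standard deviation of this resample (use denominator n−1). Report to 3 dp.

Resample values: 15.8, 15.8, 26.1, 15.1, 23.6, 26.4, 16.3.
Mean = 19.8714; sum of squared deviations = 163.9943
s² = 163.9943 / 6 = 27.3324
s = √27.3324 = 5.228

θ* = 5.228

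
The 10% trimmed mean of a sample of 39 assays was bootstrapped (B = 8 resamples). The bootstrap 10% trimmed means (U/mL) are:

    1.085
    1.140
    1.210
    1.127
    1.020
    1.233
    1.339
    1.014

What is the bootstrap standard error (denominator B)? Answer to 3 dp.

Bootstrap SE is the standard deviation of the 8 replicate 10% trimmed means.
Mean of replicates: (1.085 + 1.140 + 1.210 + 1.127 + 1.020 + 1.233 + 1.339 + 1.014) / 8 = 9.1680 / 8 = 1.1460
Sum of squared deviations: (−0.0610)² + (−0.0060)² + (+0.0640)² + (−0.0190)² + (−0.1260)² + (+0.0870)² + (+0.1930)² + (−0.1320)² = 0.0863
Variance = 0.0863 / 8 = 0.0108
SE* = √0.0108

SE* = 0.104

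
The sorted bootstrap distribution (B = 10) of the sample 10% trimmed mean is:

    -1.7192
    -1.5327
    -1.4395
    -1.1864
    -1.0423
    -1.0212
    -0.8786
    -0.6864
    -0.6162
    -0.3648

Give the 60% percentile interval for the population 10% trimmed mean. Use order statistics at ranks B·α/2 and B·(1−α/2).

(-1.5327, -0.6864)

α = 0.40; lower rank = 10 × 0.200 = 2; upper rank = 10 × 0.800 = 8.
The 2nd smallest replicate is -1.5327; the 8th is -0.6864.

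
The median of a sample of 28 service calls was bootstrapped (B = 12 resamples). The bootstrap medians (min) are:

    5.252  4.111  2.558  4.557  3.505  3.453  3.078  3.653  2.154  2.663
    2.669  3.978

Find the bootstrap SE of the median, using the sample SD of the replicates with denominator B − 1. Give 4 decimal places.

Bootstrap SE is the standard deviation of the 12 replicate medians.
Mean of replicates: (5.252 + 4.111 + 2.558 + 4.557 + 3.505 + 3.453 + 3.078 + 3.653 + 2.154 + 2.663 + 2.669 + 3.978) / 12 = 41.63100 / 12 = 3.46925
Sum of squared deviations: (+1.78275)² + (+0.64175)² + (−0.91125)² + (+1.08775)² + (+0.03575)² + (−0.01625)² + (−0.39125)² + (+0.18375)² + (−1.31525)² + (−0.80625)² + (−0.80025)² + (+0.50875)² = 9.07115
Variance = 9.07115 / 11 = 0.82465
SE* = √0.82465

SE* = 0.9081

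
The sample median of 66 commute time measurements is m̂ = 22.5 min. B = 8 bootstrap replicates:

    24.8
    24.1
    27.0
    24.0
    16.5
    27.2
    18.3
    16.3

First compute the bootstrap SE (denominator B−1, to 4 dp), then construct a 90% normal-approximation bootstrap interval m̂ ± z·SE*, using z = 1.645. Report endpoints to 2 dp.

Mean of replicates = 22.2750; sum of squared deviations = 144.1150; SE* = √(144.1150/7) = 4.5374
Margin = 1.645 × 4.5374 = 7.464
Interval: 22.5 ± 7.464

(15.04, 29.96)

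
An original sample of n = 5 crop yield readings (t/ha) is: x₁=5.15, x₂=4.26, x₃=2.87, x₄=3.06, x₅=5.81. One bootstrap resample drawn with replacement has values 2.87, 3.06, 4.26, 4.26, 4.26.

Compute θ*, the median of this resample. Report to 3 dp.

θ* = 4.260

Sorted: 2.87, 3.06, 4.26, 4.26, 4.26
Median = middle value = 4.260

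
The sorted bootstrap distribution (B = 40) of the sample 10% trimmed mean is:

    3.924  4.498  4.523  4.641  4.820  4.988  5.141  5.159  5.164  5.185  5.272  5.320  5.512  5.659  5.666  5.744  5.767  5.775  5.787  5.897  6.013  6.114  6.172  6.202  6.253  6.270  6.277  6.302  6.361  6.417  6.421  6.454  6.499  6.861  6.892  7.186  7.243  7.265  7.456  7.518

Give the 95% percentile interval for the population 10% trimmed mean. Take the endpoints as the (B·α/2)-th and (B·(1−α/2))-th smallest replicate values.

α = 0.05; lower rank = 40 × 0.025 = 1; upper rank = 40 × 0.975 = 39.
The 1st smallest replicate is 3.924; the 39th is 7.456.

(3.924, 7.456)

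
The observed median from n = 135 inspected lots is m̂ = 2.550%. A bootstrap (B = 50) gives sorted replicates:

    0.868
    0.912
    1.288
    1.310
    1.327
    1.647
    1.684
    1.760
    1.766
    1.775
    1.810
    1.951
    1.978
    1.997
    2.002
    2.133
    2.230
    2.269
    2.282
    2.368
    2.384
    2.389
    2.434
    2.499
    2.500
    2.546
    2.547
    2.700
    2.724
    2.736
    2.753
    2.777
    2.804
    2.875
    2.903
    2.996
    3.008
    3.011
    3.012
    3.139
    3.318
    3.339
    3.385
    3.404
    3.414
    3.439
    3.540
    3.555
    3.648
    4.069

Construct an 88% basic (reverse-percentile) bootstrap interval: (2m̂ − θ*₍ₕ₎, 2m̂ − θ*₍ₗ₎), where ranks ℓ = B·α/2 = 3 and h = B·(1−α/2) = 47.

(1.560, 3.812)

Percentile endpoints at ranks 3 and 47: θ*₍3₎ = 1.288, θ*₍47₎ = 3.540.
Basic interval reflects these around m̂:
  lower = 2 × 2.550 − 3.540 = 1.560
  upper = 2 × 2.550 − 1.288 = 3.812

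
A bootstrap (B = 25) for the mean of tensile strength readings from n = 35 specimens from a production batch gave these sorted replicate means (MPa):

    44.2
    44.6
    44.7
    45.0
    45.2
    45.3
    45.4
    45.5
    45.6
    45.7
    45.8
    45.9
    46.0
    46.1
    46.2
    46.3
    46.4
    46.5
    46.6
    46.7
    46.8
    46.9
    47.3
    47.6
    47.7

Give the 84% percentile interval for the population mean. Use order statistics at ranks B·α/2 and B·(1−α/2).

α = 0.16; lower rank = 25 × 0.080 = 2; upper rank = 25 × 0.920 = 23.
The 2nd smallest replicate is 44.6; the 23rd is 47.3.

(44.6, 47.3)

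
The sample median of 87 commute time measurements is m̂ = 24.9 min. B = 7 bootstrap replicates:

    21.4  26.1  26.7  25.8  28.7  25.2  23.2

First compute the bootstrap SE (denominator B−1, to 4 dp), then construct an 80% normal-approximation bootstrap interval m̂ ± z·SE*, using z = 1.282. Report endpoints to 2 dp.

(21.85, 27.95)

Mean of replicates = 25.3000; sum of squared deviations = 34.0400; SE* = √(34.0400/6) = 2.3819
Margin = 1.282 × 2.3819 = 3.054
Interval: 24.9 ± 3.054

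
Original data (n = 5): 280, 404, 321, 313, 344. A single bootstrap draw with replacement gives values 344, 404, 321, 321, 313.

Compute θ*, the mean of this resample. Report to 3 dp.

Mean = (344 + 404 + 321 + 321 + 313) / 5 = 1703.0 / 5 = 340.600

θ* = 340.600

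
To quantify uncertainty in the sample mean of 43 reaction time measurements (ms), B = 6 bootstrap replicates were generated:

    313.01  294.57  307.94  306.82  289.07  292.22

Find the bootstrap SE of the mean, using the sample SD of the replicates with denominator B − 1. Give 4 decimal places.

SE* = 9.8600

Bootstrap SE is the standard deviation of the 6 replicate means.
Mean of replicates: (313.01 + 294.57 + 307.94 + 306.82 + 289.07 + 292.22) / 6 = 1803.63000 / 6 = 300.60500
Sum of squared deviations: (+12.40500)² + (−6.03500)² + (+7.33500)² + (+6.21500)² + (−11.53500)² + (−8.38500)² = 486.09815
Variance = 486.09815 / 5 = 97.21963
SE* = √97.21963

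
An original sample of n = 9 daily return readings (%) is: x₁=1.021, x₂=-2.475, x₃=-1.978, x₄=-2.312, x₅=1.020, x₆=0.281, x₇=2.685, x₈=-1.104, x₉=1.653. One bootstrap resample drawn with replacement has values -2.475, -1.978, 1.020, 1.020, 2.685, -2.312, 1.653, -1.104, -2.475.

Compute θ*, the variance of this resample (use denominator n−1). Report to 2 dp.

Mean = -0.4407; sum of squared deviations = 33.0026
s² = 33.0026 / 8 = 4.1253

θ* = 4.13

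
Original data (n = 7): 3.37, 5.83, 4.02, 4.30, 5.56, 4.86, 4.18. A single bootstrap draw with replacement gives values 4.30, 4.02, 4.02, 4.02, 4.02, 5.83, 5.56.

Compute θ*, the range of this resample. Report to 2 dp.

Range = 5.83 − 4.02 = 1.81

θ* = 1.81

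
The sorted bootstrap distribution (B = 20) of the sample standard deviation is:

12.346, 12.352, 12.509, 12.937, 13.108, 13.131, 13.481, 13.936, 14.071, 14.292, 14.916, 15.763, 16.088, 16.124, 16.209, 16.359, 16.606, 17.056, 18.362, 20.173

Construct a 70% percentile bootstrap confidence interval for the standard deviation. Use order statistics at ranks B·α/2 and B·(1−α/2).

(12.509, 16.606)

α = 0.30; lower rank = 20 × 0.150 = 3; upper rank = 20 × 0.850 = 17.
The 3rd smallest replicate is 12.509; the 17th is 16.606.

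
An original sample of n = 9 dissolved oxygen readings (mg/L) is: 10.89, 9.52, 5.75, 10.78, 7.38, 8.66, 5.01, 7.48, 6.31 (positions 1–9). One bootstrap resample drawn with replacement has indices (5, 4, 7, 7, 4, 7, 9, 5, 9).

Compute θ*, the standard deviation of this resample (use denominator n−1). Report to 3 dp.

Resample values: 7.38, 10.78, 5.01, 5.01, 10.78, 5.01, 6.31, 7.38, 6.31.
Mean = 7.1078; sum of squared deviations = 41.5936
s² = 41.5936 / 8 = 5.1992
s = √5.1992 = 2.280

θ* = 2.280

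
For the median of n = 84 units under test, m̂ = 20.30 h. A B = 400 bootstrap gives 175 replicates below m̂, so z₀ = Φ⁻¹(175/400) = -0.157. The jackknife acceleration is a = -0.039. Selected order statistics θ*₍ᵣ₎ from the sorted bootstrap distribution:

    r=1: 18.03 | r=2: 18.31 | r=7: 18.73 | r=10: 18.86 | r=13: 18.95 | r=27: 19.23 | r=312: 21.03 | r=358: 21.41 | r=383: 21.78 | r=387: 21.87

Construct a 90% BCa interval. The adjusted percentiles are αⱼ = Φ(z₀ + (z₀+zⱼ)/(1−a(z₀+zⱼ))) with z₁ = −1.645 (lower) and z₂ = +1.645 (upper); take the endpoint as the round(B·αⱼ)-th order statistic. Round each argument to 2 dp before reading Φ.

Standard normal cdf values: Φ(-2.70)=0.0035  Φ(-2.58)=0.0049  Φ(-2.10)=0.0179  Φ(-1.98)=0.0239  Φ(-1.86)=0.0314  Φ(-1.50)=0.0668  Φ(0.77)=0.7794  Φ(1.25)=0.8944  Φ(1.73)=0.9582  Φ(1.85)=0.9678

Lower: z₀ + z₁ = -0.157 + (-1.645) = -1.802; 1 − a(z₀+z₁) = 1 − (-0.039)(-1.802) = 0.9297; argument = -0.157 + (-1.802)/0.9297 = -2.0952 → -2.10.
α₁ = Φ(-2.10) = 0.0179; rank = round(400 × 0.0179) = 7; θ*₍7₎ = 18.73.
Upper: z₀ + z₂ = 1.488; 1 − a(z₀+z₂) = 1.0580; argument = 1.2494 → 1.25; α₂ = 0.8944; rank = 358; θ*₍358₎ = 21.41.

(18.73, 21.41)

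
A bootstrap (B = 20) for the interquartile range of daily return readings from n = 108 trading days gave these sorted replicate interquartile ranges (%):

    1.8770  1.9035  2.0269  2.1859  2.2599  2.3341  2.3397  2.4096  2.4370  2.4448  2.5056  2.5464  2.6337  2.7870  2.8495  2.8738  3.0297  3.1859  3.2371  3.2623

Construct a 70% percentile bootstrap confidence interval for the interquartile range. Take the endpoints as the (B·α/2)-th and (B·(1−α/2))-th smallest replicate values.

(2.0269, 3.0297)

α = 0.30; lower rank = 20 × 0.150 = 3; upper rank = 20 × 0.850 = 17.
The 3rd smallest replicate is 2.0269; the 17th is 3.0297.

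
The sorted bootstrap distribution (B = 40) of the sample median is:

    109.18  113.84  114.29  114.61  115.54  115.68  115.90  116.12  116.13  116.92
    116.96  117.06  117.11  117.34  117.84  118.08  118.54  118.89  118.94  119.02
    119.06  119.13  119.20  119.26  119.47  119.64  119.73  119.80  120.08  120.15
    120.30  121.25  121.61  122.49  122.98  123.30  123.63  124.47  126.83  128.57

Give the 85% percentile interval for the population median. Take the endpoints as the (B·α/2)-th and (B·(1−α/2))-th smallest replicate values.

α = 0.15; lower rank = 40 × 0.075 = 3; upper rank = 40 × 0.925 = 37.
The 3rd smallest replicate is 114.29; the 37th is 123.63.

(114.29, 123.63)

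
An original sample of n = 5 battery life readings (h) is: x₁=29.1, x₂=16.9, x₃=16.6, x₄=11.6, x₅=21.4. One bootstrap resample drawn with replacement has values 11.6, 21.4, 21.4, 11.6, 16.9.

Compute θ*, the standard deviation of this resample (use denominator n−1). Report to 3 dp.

θ* = 4.903

Mean = 16.5800; sum of squared deviations = 96.1680
s² = 96.1680 / 4 = 24.0420
s = √24.0420 = 4.903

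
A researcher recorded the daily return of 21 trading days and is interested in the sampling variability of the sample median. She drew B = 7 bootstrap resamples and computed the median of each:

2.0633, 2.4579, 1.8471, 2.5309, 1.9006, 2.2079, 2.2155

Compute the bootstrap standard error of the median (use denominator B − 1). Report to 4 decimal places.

Bootstrap SE is the standard deviation of the 7 replicate medians.
Mean of replicates: (2.0633 + 2.4579 + 1.8471 + 2.5309 + 1.9006 + 2.2079 + 2.2155) / 7 = 15.22320 / 7 = 2.17474
Sum of squared deviations: (−0.11144)² + (+0.28316)² + (−0.32764)² + (+0.35616)² + (−0.27414)² + (+0.03316)² + (+0.04076)² = 0.40471
Variance = 0.40471 / 6 = 0.06745
SE* = √0.06745

SE* = 0.2597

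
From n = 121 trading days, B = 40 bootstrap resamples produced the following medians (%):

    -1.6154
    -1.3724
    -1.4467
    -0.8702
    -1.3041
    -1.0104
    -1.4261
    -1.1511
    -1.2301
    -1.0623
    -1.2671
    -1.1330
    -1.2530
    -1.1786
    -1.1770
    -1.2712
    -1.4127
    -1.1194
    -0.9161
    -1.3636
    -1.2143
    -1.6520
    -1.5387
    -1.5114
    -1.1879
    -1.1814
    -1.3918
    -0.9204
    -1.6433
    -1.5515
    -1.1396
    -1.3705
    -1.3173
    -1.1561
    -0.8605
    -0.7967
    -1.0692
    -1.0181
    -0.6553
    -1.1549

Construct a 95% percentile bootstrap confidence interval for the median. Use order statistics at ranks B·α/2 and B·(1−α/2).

Sorted replicates: -1.6520, -1.6433, -1.6154, -1.5515, -1.5387, -1.5114, -1.4467, -1.4261, -1.4127, -1.3918, -1.3724, -1.3705, -1.3636, -1.3173, -1.3041, -1.2712, -1.2671, -1.2530, -1.2301, -1.2143, -1.1879, -1.1814, -1.1786, -1.1770, -1.1561, -1.1549, -1.1511, -1.1396, -1.1330, -1.1194, -1.0692, -1.0623, -1.0181, -1.0104, -0.9204, -0.9161, -0.8702, -0.8605, -0.7967, -0.6553
α = 0.05; lower rank = 40 × 0.025 = 1; upper rank = 40 × 0.975 = 39.
The 1st smallest replicate is -1.6520; the 39th is -0.7967.

(-1.6520, -0.7967)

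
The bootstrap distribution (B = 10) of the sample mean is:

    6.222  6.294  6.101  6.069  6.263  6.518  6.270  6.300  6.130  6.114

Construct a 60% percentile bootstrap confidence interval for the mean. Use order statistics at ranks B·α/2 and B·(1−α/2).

Sorted replicates: 6.069, 6.101, 6.114, 6.130, 6.222, 6.263, 6.270, 6.294, 6.300, 6.518
α = 0.40; lower rank = 10 × 0.200 = 2; upper rank = 10 × 0.800 = 8.
The 2nd smallest replicate is 6.101; the 8th is 6.294.

(6.101, 6.294)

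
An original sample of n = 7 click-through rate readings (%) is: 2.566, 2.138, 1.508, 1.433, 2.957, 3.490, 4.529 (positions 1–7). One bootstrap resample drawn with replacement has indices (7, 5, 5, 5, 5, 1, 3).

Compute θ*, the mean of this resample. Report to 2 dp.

θ* = 2.92

Resample values: 4.529, 2.957, 2.957, 2.957, 2.957, 2.566, 1.508.
Mean = (4.529 + 2.957 + 2.957 + 2.957 + 2.957 + 2.566 + 1.508) / 7 = 20.4310 / 7 = 2.92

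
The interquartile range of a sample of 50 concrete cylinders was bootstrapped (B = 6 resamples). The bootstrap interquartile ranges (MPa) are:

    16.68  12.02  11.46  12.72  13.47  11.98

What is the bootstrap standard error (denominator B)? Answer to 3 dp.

Bootstrap SE is the standard deviation of the 6 replicate interquartile ranges.
Mean of replicates: (16.68 + 12.02 + 11.46 + 12.72 + 13.47 + 11.98) / 6 = 78.3300 / 6 = 13.0550
Sum of squared deviations: (+3.6250)² + (−1.0350)² + (−1.5950)² + (−0.3350)² + (+0.4150)² + (−1.0750)² = 18.1959
Variance = 18.1959 / 6 = 3.0327
SE* = √3.0327

SE* = 1.741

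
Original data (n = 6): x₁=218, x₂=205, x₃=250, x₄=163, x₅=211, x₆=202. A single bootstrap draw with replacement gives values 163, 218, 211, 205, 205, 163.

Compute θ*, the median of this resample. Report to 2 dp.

θ* = 205.00

Sorted: 163, 163, 205, 205, 211, 218
Median = average of the two middle values = 205.00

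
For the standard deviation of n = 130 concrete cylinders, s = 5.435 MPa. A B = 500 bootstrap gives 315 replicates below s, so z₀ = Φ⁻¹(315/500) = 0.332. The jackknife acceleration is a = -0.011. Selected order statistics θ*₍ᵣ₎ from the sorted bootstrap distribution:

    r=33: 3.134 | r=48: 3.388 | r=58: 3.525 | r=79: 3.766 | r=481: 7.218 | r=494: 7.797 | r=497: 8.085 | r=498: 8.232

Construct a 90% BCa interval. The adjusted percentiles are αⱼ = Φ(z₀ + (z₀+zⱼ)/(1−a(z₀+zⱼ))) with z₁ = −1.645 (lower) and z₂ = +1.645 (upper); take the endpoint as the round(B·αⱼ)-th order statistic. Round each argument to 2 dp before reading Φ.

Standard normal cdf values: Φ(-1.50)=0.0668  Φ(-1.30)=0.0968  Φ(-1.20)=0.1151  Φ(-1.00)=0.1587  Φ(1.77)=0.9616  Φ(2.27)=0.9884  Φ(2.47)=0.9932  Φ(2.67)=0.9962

(3.766, 7.797)

Lower: z₀ + z₁ = 0.332 + (-1.645) = -1.313; 1 − a(z₀+z₁) = 1 − (-0.011)(-1.313) = 0.9856; argument = 0.332 + (-1.313)/0.9856 = -1.0002 → -1.00.
α₁ = Φ(-1.00) = 0.1587; rank = round(500 × 0.1587) = 79; θ*₍79₎ = 3.766.
Upper: z₀ + z₂ = 1.977; 1 − a(z₀+z₂) = 1.0217; argument = 2.2669 → 2.27; α₂ = 0.9884; rank = 494; θ*₍494₎ = 7.797.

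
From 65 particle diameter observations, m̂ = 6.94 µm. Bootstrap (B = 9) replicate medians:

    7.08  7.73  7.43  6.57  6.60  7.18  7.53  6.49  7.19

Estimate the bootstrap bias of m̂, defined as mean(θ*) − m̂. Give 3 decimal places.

bias = +0.149

mean(θ*) = (7.08 + 7.73 + 7.43 + 6.57 + 6.60 + 7.18 + 7.53 + 6.49 + 7.19) / 9 = 7.0889
bias = 7.0889 − 6.94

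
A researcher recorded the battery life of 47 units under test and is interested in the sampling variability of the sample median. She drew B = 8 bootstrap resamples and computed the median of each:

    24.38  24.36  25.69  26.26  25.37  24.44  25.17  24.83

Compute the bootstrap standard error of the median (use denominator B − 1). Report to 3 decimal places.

Bootstrap SE is the standard deviation of the 8 replicate medians.
Mean of replicates: (24.38 + 24.36 + 25.69 + 26.26 + 25.37 + 24.44 + 25.17 + 24.83) / 8 = 200.5000 / 8 = 25.0625
Sum of squared deviations: (−0.6825)² + (−0.7025)² + (+0.6275)² + (+1.1975)² + (+0.3075)² + (−0.6225)² + (+0.1075)² + (−0.2325)² = 3.3348
Variance = 3.3348 / 7 = 0.4764
SE* = √0.4764

SE* = 0.690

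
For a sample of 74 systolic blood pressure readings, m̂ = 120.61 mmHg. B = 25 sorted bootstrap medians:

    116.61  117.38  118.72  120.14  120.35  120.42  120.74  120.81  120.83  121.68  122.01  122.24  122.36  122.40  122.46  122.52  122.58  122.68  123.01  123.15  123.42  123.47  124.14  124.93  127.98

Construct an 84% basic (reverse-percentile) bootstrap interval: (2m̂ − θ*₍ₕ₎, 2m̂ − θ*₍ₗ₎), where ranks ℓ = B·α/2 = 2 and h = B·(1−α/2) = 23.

Percentile endpoints at ranks 2 and 23: θ*₍2₎ = 117.38, θ*₍23₎ = 124.14.
Basic interval reflects these around m̂:
  lower = 2 × 120.61 − 124.14 = 117.08
  upper = 2 × 120.61 − 117.38 = 123.84

(117.08, 123.84)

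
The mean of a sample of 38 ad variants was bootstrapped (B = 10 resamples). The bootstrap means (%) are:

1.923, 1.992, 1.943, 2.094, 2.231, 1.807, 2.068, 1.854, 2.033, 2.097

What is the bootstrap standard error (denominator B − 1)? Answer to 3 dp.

SE* = 0.127

Bootstrap SE is the standard deviation of the 10 replicate means.
Mean of replicates: (1.923 + 1.992 + 1.943 + 2.094 + 2.231 + 1.807 + 2.068 + 1.854 + 2.033 + 2.097) / 10 = 20.0420 / 10 = 2.0042
Sum of squared deviations: (−0.0812)² + (−0.0122)² + (−0.0612)² + (+0.0898)² + (+0.2268)² + (−0.1972)² + (+0.0638)² + (−0.1502)² + (+0.0288)² + (+0.0928)² = 0.1449
Variance = 0.1449 / 9 = 0.0161
SE* = √0.0161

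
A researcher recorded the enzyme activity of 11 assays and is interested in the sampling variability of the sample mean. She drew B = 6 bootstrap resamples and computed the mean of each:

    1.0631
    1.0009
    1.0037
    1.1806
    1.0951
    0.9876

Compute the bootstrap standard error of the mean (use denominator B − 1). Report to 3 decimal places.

Bootstrap SE is the standard deviation of the 6 replicate means.
Mean of replicates: (1.0631 + 1.0009 + 1.0037 + 1.1806 + 1.0951 + 0.9876) / 6 = 6.33100 / 6 = 1.05517
Sum of squared deviations: (+0.00793)² + (−0.05427)² + (−0.05147)² + (+0.12543)² + (+0.03993)² + (−0.06757)² = 0.02755
Variance = 0.02755 / 5 = 0.00551
SE* = √0.00551

SE* = 0.074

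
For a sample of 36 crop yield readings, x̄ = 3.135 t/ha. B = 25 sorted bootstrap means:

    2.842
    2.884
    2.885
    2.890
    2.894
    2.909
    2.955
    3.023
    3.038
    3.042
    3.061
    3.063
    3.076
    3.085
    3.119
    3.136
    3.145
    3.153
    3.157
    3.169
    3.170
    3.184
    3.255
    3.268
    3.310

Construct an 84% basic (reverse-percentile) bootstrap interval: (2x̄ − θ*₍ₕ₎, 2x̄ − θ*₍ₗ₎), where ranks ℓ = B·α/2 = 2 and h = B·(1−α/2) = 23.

Percentile endpoints at ranks 2 and 23: θ*₍2₎ = 2.884, θ*₍23₎ = 3.255.
Basic interval reflects these around x̄:
  lower = 2 × 3.135 − 3.255 = 3.015
  upper = 2 × 3.135 − 2.884 = 3.386

(3.015, 3.386)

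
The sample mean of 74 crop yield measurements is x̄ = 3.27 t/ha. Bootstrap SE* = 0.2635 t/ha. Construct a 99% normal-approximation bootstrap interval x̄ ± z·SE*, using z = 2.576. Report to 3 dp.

(2.591, 3.949)

Margin = 2.576 × 0.2635 = 0.6788
Interval: 3.27 ± 0.6788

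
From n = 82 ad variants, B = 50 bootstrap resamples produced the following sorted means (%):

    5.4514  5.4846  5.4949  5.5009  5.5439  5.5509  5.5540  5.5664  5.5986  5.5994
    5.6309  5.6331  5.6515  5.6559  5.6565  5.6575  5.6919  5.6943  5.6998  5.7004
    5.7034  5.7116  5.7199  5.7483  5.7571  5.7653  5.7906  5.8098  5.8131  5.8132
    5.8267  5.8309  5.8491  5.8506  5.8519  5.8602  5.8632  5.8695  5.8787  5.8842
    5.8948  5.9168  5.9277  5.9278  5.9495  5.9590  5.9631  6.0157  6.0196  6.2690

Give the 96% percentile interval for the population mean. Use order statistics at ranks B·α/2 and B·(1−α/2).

(5.4514, 6.0196)

α = 0.04; lower rank = 50 × 0.020 = 1; upper rank = 50 × 0.980 = 49.
The 1st smallest replicate is 5.4514; the 49th is 6.0196.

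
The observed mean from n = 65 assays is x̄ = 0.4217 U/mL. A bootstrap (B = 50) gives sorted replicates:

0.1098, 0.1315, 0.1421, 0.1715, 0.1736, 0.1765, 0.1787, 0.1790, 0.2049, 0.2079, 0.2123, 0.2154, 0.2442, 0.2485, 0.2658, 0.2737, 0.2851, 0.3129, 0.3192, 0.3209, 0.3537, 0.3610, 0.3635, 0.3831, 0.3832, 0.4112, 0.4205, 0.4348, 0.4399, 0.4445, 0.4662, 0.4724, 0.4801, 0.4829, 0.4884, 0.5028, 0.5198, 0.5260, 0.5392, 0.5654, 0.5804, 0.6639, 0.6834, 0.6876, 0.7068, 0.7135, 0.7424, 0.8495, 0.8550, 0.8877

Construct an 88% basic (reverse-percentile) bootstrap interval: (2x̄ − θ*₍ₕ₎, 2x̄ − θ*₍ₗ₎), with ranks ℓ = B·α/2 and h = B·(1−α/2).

(0.1010, 0.7013)

Percentile endpoints at ranks 3 and 47: θ*₍3₎ = 0.1421, θ*₍47₎ = 0.7424.
Basic interval reflects these around x̄:
  lower = 2 × 0.4217 − 0.7424 = 0.1010
  upper = 2 × 0.4217 − 0.1421 = 0.7013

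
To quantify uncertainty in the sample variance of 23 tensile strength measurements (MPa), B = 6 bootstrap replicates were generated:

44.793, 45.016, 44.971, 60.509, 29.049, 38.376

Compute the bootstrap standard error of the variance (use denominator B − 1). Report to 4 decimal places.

Bootstrap SE is the standard deviation of the 6 replicate variances.
Mean of replicates: (44.793 + 45.016 + 44.971 + 60.509 + 29.049 + 38.376) / 6 = 262.71400 / 6 = 43.78567
Sum of squared deviations: (+1.00733)² + (+1.23033)² + (+1.18533)² + (+16.72333)² + (−14.73667)² + (−5.40967)² = 530.03717
Variance = 530.03717 / 5 = 106.00743
SE* = √106.00743

SE* = 10.2960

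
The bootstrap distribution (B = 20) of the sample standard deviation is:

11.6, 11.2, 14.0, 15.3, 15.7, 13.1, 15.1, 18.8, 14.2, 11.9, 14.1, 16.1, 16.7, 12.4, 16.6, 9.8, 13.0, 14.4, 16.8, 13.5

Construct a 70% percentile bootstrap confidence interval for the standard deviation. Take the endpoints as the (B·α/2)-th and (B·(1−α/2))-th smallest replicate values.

(11.6, 16.6)

Sorted replicates: 9.8, 11.2, 11.6, 11.9, 12.4, 13.0, 13.1, 13.5, 14.0, 14.1, 14.2, 14.4, 15.1, 15.3, 15.7, 16.1, 16.6, 16.7, 16.8, 18.8
α = 0.30; lower rank = 20 × 0.150 = 3; upper rank = 20 × 0.850 = 17.
The 3rd smallest replicate is 11.6; the 17th is 16.6.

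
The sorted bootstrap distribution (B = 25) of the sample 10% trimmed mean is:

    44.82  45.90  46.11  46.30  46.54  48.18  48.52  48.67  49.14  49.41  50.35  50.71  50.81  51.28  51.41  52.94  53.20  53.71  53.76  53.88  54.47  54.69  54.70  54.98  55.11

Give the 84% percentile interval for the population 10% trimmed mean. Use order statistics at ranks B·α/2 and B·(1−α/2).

(45.90, 54.70)

α = 0.16; lower rank = 25 × 0.080 = 2; upper rank = 25 × 0.920 = 23.
The 2nd smallest replicate is 45.90; the 23rd is 54.70.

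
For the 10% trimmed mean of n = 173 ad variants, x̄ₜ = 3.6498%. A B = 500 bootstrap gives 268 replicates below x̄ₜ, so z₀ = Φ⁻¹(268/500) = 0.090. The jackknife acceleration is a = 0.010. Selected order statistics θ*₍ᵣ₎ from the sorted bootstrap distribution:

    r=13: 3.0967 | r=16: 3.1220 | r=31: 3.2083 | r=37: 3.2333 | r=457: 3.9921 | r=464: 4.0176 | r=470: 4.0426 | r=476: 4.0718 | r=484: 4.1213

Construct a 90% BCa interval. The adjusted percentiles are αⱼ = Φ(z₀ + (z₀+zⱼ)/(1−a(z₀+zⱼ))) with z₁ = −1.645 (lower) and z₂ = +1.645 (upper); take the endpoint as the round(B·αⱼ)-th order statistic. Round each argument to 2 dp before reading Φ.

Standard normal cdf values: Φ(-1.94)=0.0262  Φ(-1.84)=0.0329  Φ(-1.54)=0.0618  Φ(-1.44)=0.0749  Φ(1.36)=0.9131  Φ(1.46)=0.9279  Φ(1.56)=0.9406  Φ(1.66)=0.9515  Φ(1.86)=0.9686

(3.2333, 4.1213)

Lower: z₀ + z₁ = 0.090 + (-1.645) = -1.555; 1 − a(z₀+z₁) = 1 − (0.010)(-1.555) = 1.0155; argument = 0.090 + (-1.555)/1.0155 = -1.4412 → -1.44.
α₁ = Φ(-1.44) = 0.0749; rank = round(500 × 0.0749) = 37; θ*₍37₎ = 3.2333.
Upper: z₀ + z₂ = 1.735; 1 − a(z₀+z₂) = 0.9827; argument = 1.8556 → 1.86; α₂ = 0.9686; rank = 484; θ*₍484₎ = 4.1213.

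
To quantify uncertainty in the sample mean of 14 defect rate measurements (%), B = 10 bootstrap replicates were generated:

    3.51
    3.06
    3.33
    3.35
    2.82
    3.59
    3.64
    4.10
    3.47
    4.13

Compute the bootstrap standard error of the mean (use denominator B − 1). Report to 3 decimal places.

SE* = 0.407

Bootstrap SE is the standard deviation of the 10 replicate means.
Mean of replicates: (3.51 + 3.06 + 3.33 + 3.35 + 2.82 + 3.59 + 3.64 + 4.10 + 3.47 + 4.13) / 10 = 35.0000 / 10 = 3.5000
Sum of squared deviations: (+0.0100)² + (−0.4400)² + (−0.1700)² + (−0.1500)² + (−0.6800)² + (+0.0900)² + (+0.1400)² + (+0.6000)² + (−0.0300)² + (+0.6300)² = 1.4930
Variance = 1.4930 / 9 = 0.1659
SE* = √0.1659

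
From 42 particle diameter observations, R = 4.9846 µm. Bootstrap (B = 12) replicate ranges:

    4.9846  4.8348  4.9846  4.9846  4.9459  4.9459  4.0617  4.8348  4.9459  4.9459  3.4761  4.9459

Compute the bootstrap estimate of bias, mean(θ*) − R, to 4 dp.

mean(θ*) = (4.9846 + 4.8348 + 4.9846 + 4.9846 + 4.9459 + 4.9459 + 4.0617 + 4.8348 + 4.9459 + 4.9459 + 3.4761 + 4.9459) / 12 = 4.74089
bias = 4.74089 − 4.9846

bias = −0.2437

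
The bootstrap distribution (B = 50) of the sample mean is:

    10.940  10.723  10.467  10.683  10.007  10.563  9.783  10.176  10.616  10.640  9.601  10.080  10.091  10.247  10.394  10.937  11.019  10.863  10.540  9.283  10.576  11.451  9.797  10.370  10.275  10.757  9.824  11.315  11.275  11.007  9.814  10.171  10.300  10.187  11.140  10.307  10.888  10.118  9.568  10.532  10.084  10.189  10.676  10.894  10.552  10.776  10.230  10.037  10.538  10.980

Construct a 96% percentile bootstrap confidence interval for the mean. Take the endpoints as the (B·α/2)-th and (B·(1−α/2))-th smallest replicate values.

Sorted replicates: 9.283, 9.568, 9.601, 9.783, 9.797, 9.814, 9.824, 10.007, 10.037, 10.080, 10.084, 10.091, 10.118, 10.171, 10.176, 10.187, 10.189, 10.230, 10.247, 10.275, 10.300, 10.307, 10.370, 10.394, 10.467, 10.532, 10.538, 10.540, 10.552, 10.563, 10.576, 10.616, 10.640, 10.676, 10.683, 10.723, 10.757, 10.776, 10.863, 10.888, 10.894, 10.937, 10.940, 10.980, 11.007, 11.019, 11.140, 11.275, 11.315, 11.451
α = 0.04; lower rank = 50 × 0.020 = 1; upper rank = 50 × 0.980 = 49.
The 1st smallest replicate is 9.283; the 49th is 11.315.

(9.283, 11.315)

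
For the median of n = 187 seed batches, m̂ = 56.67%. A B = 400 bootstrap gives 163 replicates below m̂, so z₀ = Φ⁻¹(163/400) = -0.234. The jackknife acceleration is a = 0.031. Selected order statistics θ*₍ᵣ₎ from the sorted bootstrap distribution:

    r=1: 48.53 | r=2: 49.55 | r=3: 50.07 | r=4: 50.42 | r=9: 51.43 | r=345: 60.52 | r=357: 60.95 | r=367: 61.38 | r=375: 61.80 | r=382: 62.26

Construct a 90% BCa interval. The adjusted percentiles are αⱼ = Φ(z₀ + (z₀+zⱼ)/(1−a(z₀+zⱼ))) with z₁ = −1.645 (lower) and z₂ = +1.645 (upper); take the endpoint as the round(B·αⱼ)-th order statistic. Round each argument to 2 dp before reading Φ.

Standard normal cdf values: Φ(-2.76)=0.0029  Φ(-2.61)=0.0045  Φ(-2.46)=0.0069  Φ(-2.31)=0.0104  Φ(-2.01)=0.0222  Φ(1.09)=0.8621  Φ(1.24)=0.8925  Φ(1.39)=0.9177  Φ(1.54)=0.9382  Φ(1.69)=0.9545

Lower: z₀ + z₁ = -0.234 + (-1.645) = -1.879; 1 − a(z₀+z₁) = 1 − (0.031)(-1.879) = 1.0582; argument = -0.234 + (-1.879)/1.0582 = -2.0096 → -2.01.
α₁ = Φ(-2.01) = 0.0222; rank = round(400 × 0.0222) = 9; θ*₍9₎ = 51.43.
Upper: z₀ + z₂ = 1.411; 1 − a(z₀+z₂) = 0.9563; argument = 1.2415 → 1.24; α₂ = 0.8925; rank = 357; θ*₍357₎ = 60.95.

(51.43, 60.95)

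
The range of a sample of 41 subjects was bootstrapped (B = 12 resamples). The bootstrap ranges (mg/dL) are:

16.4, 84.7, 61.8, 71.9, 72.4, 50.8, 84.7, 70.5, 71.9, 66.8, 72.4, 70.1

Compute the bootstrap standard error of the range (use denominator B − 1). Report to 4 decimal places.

SE* = 18.0831

Bootstrap SE is the standard deviation of the 12 replicate ranges.
Mean of replicates: (16.4 + 84.7 + 61.8 + 71.9 + 72.4 + 50.8 + 84.7 + 70.5 + 71.9 + 66.8 + 72.4 + 70.1) / 12 = 794.40000 / 12 = 66.20000
Sum of squared deviations: (−49.80000)² + (+18.50000)² + (−4.40000)² + (+5.70000)² + (+6.20000)² + (−15.40000)² + (+18.50000)² + (+4.30000)² + (+5.70000)² + (+0.60000)² + (+6.20000)² + (+3.90000)² = 3596.98000
Variance = 3596.98000 / 11 = 326.99818
SE* = √326.99818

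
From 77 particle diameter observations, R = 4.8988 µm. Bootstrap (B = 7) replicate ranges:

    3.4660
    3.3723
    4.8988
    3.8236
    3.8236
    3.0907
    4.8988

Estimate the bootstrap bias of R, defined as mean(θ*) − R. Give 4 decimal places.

mean(θ*) = (3.4660 + 3.3723 + 4.8988 + 3.8236 + 3.8236 + 3.0907 + 4.8988) / 7 = 3.91054
bias = 3.91054 − 4.8988

bias = −0.9883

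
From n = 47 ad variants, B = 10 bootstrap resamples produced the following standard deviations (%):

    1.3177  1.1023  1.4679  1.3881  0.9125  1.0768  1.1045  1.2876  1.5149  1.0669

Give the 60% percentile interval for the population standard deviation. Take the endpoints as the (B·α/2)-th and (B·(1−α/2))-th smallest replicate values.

(1.0669, 1.3881)

Sorted replicates: 0.9125, 1.0669, 1.0768, 1.1023, 1.1045, 1.2876, 1.3177, 1.3881, 1.4679, 1.5149
α = 0.40; lower rank = 10 × 0.200 = 2; upper rank = 10 × 0.800 = 8.
The 2nd smallest replicate is 1.0669; the 8th is 1.3881.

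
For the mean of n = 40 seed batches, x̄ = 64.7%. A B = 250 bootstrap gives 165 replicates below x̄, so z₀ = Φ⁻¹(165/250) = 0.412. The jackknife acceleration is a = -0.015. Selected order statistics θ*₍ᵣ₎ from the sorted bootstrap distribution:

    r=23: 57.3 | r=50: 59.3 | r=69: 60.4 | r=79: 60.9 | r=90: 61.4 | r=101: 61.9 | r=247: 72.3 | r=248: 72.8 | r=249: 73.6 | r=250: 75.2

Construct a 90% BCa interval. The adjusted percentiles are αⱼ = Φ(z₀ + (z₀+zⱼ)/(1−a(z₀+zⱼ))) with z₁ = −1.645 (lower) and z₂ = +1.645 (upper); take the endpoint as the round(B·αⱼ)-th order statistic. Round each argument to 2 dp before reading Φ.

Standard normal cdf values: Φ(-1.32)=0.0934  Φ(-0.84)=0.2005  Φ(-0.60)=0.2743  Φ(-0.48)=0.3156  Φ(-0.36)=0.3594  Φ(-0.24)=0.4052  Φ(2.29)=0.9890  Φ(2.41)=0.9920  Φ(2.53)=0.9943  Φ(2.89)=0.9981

(59.3, 72.8)

Lower: z₀ + z₁ = 0.412 + (-1.645) = -1.233; 1 − a(z₀+z₁) = 1 − (-0.015)(-1.233) = 0.9815; argument = 0.412 + (-1.233)/0.9815 = -0.8442 → -0.84.
α₁ = Φ(-0.84) = 0.2005; rank = round(250 × 0.2005) = 50; θ*₍50₎ = 59.3.
Upper: z₀ + z₂ = 2.057; 1 − a(z₀+z₂) = 1.0309; argument = 2.4074 → 2.41; α₂ = 0.9920; rank = 248; θ*₍248₎ = 72.8.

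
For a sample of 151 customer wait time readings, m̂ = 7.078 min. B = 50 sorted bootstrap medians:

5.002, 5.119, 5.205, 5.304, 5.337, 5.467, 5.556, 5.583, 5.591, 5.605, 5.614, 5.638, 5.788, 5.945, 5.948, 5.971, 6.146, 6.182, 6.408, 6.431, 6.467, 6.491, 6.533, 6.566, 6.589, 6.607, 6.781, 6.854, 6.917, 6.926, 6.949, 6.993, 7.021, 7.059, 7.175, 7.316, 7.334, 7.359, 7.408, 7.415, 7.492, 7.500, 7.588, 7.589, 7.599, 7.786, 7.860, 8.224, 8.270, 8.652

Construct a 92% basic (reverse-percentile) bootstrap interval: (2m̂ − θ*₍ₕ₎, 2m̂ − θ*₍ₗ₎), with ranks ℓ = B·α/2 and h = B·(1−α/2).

(5.932, 9.037)

Percentile endpoints at ranks 2 and 48: θ*₍2₎ = 5.119, θ*₍48₎ = 8.224.
Basic interval reflects these around m̂:
  lower = 2 × 7.078 − 8.224 = 5.932
  upper = 2 × 7.078 − 5.119 = 9.037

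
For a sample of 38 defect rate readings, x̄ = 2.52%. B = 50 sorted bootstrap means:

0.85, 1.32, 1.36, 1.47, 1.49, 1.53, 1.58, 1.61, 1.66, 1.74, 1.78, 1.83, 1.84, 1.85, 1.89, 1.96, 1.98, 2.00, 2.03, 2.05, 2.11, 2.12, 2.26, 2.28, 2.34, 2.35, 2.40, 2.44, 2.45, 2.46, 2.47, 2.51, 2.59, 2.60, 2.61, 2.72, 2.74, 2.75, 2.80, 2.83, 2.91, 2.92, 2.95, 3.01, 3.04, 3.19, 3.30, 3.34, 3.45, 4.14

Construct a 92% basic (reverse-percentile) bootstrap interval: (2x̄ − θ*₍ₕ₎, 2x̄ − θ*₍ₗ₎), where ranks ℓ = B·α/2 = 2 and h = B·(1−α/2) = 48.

(1.70, 3.72)

Percentile endpoints at ranks 2 and 48: θ*₍2₎ = 1.32, θ*₍48₎ = 3.34.
Basic interval reflects these around x̄:
  lower = 2 × 2.52 − 3.34 = 1.70
  upper = 2 × 2.52 − 1.32 = 3.72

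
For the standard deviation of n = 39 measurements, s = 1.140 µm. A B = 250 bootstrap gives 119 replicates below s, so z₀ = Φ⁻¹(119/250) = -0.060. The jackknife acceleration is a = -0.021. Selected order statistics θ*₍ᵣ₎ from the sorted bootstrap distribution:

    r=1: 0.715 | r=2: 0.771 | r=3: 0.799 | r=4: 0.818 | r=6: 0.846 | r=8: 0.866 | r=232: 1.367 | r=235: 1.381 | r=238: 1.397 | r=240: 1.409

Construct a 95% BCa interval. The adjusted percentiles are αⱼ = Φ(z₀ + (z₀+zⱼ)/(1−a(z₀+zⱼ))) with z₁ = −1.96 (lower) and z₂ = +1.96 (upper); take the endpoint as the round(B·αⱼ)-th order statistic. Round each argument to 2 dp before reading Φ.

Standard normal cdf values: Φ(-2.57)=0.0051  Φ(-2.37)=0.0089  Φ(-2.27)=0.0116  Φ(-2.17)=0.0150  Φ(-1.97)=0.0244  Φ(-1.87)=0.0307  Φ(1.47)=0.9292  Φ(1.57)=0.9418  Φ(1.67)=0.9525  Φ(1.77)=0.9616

Lower: z₀ + z₁ = -0.060 + (-1.960) = -2.020; 1 − a(z₀+z₁) = 1 − (-0.021)(-2.020) = 0.9576; argument = -0.060 + (-2.020)/0.9576 = -2.1695 → -2.17.
α₁ = Φ(-2.17) = 0.0150; rank = round(250 × 0.0150) = 4; θ*₍4₎ = 0.818.
Upper: z₀ + z₂ = 1.900; 1 − a(z₀+z₂) = 1.0399; argument = 1.7671 → 1.77; α₂ = 0.9616; rank = 240; θ*₍240₎ = 1.409.

(0.818, 1.409)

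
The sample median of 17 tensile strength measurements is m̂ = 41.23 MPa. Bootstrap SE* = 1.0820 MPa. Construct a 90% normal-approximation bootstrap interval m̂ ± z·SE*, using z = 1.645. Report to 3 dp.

(39.450, 43.010)

Margin = 1.645 × 1.0820 = 1.7799
Interval: 41.23 ± 1.7799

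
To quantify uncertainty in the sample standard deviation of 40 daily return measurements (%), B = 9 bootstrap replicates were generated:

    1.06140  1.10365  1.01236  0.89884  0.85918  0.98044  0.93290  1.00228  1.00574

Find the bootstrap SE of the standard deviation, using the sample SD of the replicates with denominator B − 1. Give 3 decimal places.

SE* = 0.077

Bootstrap SE is the standard deviation of the 9 replicate standard deviations.
Mean of replicates: (1.06140 + 1.10365 + 1.01236 + 0.89884 + 0.85918 + 0.98044 + 0.93290 + 1.00228 + 1.00574) / 9 = 8.856790 / 9 = 0.984088
Sum of squared deviations: (+0.077312)² + (+0.119562)² + (+0.028272)² + (−0.085248)² + (−0.124908)² + (−0.003648)² + (−0.051188)² + (+0.018192)² + (+0.021652)² = 0.047374
Variance = 0.047374 / 8 = 0.005922
SE* = √0.005922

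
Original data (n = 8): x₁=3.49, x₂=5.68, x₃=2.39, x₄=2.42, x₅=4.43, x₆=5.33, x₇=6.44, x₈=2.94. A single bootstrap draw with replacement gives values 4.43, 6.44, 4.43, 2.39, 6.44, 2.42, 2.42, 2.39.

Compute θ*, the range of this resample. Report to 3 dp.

θ* = 4.050

Range = 6.44 − 2.39 = 4.050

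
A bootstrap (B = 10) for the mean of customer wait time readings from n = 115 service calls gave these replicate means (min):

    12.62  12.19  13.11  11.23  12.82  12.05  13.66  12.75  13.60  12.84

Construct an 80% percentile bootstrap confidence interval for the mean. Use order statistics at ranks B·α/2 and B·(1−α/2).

Sorted replicates: 11.23, 12.05, 12.19, 12.62, 12.75, 12.82, 12.84, 13.11, 13.60, 13.66
α = 0.20; lower rank = 10 × 0.100 = 1; upper rank = 10 × 0.900 = 9.
The 1st smallest replicate is 11.23; the 9th is 13.60.

(11.23, 13.60)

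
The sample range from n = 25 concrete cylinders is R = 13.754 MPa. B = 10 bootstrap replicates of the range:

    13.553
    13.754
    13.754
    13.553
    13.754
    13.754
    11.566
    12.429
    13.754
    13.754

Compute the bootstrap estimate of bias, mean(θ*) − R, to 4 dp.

mean(θ*) = (13.553 + 13.754 + 13.754 + 13.553 + 13.754 + 13.754 + 11.566 + 12.429 + 13.754 + 13.754) / 10 = 13.36250
bias = 13.36250 − 13.754

bias = −0.3915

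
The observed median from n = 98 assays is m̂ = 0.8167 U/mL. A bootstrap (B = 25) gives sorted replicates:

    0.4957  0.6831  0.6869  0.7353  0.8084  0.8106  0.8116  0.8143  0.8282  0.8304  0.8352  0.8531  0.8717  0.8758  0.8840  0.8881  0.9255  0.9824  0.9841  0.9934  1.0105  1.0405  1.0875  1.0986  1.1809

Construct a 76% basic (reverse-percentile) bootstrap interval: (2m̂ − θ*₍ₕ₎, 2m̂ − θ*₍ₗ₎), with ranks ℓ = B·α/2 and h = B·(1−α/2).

(0.5929, 0.9465)

Percentile endpoints at ranks 3 and 22: θ*₍3₎ = 0.6869, θ*₍22₎ = 1.0405.
Basic interval reflects these around m̂:
  lower = 2 × 0.8167 − 1.0405 = 0.5929
  upper = 2 × 0.8167 − 0.6869 = 0.9465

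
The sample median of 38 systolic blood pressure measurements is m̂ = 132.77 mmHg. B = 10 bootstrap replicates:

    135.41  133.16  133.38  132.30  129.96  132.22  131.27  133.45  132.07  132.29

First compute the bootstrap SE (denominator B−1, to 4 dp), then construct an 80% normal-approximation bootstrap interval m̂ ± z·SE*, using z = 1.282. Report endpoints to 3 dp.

(130.914, 134.626)

Mean of replicates = 132.5510; sum of squared deviations = 18.8665; SE* = √(18.8665/9) = 1.4479
Margin = 1.282 × 1.4479 = 1.8562
Interval: 132.77 ± 1.8562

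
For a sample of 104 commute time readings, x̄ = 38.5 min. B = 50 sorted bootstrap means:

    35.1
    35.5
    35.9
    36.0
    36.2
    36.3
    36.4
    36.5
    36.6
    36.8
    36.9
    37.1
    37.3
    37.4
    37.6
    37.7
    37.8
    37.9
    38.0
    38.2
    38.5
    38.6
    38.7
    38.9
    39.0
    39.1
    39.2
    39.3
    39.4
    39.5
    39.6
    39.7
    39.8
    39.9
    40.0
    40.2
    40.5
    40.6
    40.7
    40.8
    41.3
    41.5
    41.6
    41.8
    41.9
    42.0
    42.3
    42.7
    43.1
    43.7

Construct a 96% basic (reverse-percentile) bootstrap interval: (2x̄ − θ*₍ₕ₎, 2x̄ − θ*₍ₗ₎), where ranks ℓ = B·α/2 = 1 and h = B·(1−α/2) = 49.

Percentile endpoints at ranks 1 and 49: θ*₍1₎ = 35.1, θ*₍49₎ = 43.1.
Basic interval reflects these around x̄:
  lower = 2 × 38.5 − 43.1 = 33.9
  upper = 2 × 38.5 − 35.1 = 41.9

(33.9, 41.9)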